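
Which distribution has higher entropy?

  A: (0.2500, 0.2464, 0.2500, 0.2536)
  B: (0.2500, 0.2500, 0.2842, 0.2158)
A

Both distributions are close to uniform, making this a harder comparison.

H(A) = 1.9999 bits
H(B) = 1.9932 bits

The distribution closer to uniform has higher entropy.
Answer: A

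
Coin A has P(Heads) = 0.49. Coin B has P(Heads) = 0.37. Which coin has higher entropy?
A

For binary distributions, entropy is maximized at p=0.5 and decreases as p moves toward 0 or 1.

H(A) = H(0.49) = 0.9997 bits
H(B) = H(0.37) = 0.9507 bits

Distribution A (p=0.49) is closer to uniform (p=0.5), so it has higher entropy.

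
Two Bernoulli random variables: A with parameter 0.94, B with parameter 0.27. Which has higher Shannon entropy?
B

For binary distributions, entropy is maximized at p=0.5 and decreases as p moves toward 0 or 1.

H(A) = H(0.94) = 0.3274 bits
H(B) = H(0.27) = 0.8415 bits

Distribution B (p=0.27) is closer to uniform (p=0.5), so it has higher entropy.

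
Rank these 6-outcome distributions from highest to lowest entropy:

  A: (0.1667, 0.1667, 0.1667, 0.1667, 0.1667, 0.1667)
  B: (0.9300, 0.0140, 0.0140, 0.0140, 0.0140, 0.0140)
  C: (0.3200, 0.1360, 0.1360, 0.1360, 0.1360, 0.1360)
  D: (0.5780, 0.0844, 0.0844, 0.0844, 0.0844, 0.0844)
A > C > D > B

Key insight: Entropy is maximized by uniform distributions and minimized by concentrated distributions.

Entropies:
  H(A) = 2.5850 bits
  H(B) = 0.5285 bits
  H(C) = 2.4833 bits
  H(D) = 1.9622 bits

Ranking: A > C > D > B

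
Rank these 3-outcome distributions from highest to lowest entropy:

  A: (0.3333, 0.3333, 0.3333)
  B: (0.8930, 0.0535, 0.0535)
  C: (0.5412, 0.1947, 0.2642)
A > C > B

Key insight: Entropy is maximized by uniform distributions and minimized by concentrated distributions.

- Uniform distributions have maximum entropy log₂(3) = 1.5850 bits
- The more "peaked" or concentrated a distribution, the lower its entropy

Entropies:
  H(A) = 1.5850 bits
  H(B) = 0.5978 bits
  H(C) = 1.4463 bits

Ranking: A > C > B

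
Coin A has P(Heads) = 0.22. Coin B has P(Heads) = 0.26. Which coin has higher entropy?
B

For binary distributions, entropy is maximized at p=0.5 and decreases as p moves toward 0 or 1.

H(A) = H(0.22) = 0.7602 bits
H(B) = H(0.26) = 0.8267 bits

Distribution B (p=0.26) is closer to uniform (p=0.5), so it has higher entropy.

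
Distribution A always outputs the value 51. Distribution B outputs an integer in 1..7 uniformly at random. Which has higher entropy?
B

A is deterministic, so H(A) = 0. B is uniform over 7 outcomes, so H(B) = log₂(7) = 2.807 bits. Any distribution with genuine randomness has higher entropy than a deterministic one.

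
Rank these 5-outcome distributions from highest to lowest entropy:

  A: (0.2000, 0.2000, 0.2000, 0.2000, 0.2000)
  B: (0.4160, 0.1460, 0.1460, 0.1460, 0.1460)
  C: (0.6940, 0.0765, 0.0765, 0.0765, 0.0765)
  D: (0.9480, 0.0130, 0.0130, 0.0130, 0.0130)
A > B > C > D

Key insight: Entropy is maximized by uniform distributions and minimized by concentrated distributions.

Entropies:
  H(A) = 2.3219 bits
  H(B) = 2.1475 bits
  H(C) = 1.5005 bits
  H(D) = 0.3988 bits

Ranking: A > B > C > D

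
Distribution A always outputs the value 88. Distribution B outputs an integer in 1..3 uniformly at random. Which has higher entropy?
B

A is deterministic, so H(A) = 0. B is uniform over 3 outcomes, so H(B) = log₂(3) = 1.585 bits. Any distribution with genuine randomness has higher entropy than a deterministic one.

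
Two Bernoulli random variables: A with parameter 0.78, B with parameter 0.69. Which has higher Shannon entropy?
B

For binary distributions, entropy is maximized at p=0.5 and decreases as p moves toward 0 or 1.

H(A) = H(0.78) = 0.7602 bits
H(B) = H(0.69) = 0.8932 bits

Distribution B (p=0.69) is closer to uniform (p=0.5), so it has higher entropy.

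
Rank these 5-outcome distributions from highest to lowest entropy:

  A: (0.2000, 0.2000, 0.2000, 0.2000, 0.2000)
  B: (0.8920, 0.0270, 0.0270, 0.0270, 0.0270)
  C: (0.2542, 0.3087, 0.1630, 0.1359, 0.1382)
A > C > B

Key insight: Entropy is maximized by uniform distributions and minimized by concentrated distributions.

- Uniform distributions have maximum entropy log₂(5) = 2.3219 bits
- The more "peaked" or concentrated a distribution, the lower its entropy

Entropies:
  H(A) = 2.3219 bits
  H(B) = 0.7099 bits
  H(C) = 2.2383 bits

Ranking: A > C > B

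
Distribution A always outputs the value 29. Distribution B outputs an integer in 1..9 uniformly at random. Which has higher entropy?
B

A is deterministic, so H(A) = 0. B is uniform over 9 outcomes, so H(B) = log₂(9) = 3.170 bits. Any distribution with genuine randomness has higher entropy than a deterministic one.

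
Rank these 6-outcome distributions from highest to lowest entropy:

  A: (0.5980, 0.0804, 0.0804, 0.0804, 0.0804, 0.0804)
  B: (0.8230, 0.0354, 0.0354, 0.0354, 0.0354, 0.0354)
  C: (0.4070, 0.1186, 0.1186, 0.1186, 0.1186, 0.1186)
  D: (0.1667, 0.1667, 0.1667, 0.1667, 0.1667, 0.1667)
D > C > A > B

Key insight: Entropy is maximized by uniform distributions and minimized by concentrated distributions.

Entropies:
  H(A) = 1.9055 bits
  H(B) = 1.0845 bits
  H(C) = 2.3518 bits
  H(D) = 2.5850 bits

Ranking: D > C > A > B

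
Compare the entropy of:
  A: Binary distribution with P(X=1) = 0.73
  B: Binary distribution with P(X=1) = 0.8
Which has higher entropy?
A

For binary distributions, entropy is maximized at p=0.5 and decreases as p moves toward 0 or 1.

H(A) = H(0.73) = 0.8415 bits
H(B) = H(0.8) = 0.7219 bits

Distribution A (p=0.73) is closer to uniform (p=0.5), so it has higher entropy.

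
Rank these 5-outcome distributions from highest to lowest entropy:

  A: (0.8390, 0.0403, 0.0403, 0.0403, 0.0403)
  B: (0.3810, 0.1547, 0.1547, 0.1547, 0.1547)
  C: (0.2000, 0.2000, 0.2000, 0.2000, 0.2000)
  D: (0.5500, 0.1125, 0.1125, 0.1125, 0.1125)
C > B > D > A

Key insight: Entropy is maximized by uniform distributions and minimized by concentrated distributions.

Entropies:
  H(A) = 0.9587 bits
  H(B) = 2.1967 bits
  H(C) = 2.3219 bits
  H(D) = 1.8928 bits

Ranking: C > B > D > A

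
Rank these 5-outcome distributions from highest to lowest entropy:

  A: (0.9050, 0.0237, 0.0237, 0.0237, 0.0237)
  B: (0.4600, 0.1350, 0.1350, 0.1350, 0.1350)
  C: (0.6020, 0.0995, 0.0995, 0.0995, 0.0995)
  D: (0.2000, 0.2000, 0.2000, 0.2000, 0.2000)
D > B > C > A

Key insight: Entropy is maximized by uniform distributions and minimized by concentrated distributions.

Entropies:
  H(A) = 0.6429 bits
  H(B) = 2.0754 bits
  H(C) = 1.7658 bits
  H(D) = 2.3219 bits

Ranking: D > B > C > A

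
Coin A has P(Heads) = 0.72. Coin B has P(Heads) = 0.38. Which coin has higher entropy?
B

For binary distributions, entropy is maximized at p=0.5 and decreases as p moves toward 0 or 1.

H(A) = H(0.72) = 0.8555 bits
H(B) = H(0.38) = 0.9580 bits

Distribution B (p=0.38) is closer to uniform (p=0.5), so it has higher entropy.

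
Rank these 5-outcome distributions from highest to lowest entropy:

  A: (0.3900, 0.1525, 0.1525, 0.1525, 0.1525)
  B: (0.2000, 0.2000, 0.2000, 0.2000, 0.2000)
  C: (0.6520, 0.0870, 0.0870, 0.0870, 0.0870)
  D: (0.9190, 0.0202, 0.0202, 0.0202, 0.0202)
B > A > C > D

Key insight: Entropy is maximized by uniform distributions and minimized by concentrated distributions.

Entropies:
  H(A) = 2.1848 bits
  H(B) = 2.3219 bits
  H(C) = 1.6283 bits
  H(D) = 0.5677 bits

Ranking: B > A > C > D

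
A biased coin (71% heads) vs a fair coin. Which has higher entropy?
Fair coin

The fair coin is uniform (p=0.5), maximizing binary entropy at 1 bit. The biased coin has H(0.71) ≈ 0.869 bits — its outcome is more predictable, so its entropy is lower.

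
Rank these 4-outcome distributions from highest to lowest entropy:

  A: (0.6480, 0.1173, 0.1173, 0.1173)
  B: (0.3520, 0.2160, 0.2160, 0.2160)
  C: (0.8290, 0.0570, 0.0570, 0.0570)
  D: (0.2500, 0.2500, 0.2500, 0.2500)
D > B > A > C

Key insight: Entropy is maximized by uniform distributions and minimized by concentrated distributions.

Entropies:
  H(A) = 1.4937 bits
  H(B) = 1.9629 bits
  H(C) = 0.9310 bits
  H(D) = 2.0000 bits

Ranking: D > B > A > C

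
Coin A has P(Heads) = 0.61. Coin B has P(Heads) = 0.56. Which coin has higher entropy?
B

For binary distributions, entropy is maximized at p=0.5 and decreases as p moves toward 0 or 1.

H(A) = H(0.61) = 0.9648 bits
H(B) = H(0.56) = 0.9896 bits

Distribution B (p=0.56) is closer to uniform (p=0.5), so it has higher entropy.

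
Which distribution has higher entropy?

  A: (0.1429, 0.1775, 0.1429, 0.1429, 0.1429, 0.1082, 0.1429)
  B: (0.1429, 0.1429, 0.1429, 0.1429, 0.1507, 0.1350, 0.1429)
B

Both distributions are close to uniform, making this a harder comparison.

H(A) = 2.7951 bits
H(B) = 2.8067 bits

The distribution closer to uniform has higher entropy.
Answer: B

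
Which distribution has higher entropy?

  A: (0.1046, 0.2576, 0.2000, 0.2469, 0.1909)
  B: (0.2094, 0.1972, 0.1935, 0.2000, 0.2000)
B

Both distributions are close to uniform, making this a harder comparison.

H(A) = 2.2634 bits
H(B) = 2.3214 bits

The distribution closer to uniform has higher entropy.
Answer: B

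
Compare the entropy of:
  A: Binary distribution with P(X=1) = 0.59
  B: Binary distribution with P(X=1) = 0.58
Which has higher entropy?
B

For binary distributions, entropy is maximized at p=0.5 and decreases as p moves toward 0 or 1.

H(A) = H(0.59) = 0.9765 bits
H(B) = H(0.58) = 0.9815 bits

Distribution B (p=0.58) is closer to uniform (p=0.5), so it has higher entropy.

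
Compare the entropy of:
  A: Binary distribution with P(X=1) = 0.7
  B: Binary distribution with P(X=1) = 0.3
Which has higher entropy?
Equal

For binary distributions, entropy is maximized at p=0.5 and decreases as p moves toward 0 or 1.

H(A) = H(0.7) = 0.8813 bits
H(B) = H(0.3) = 0.8813 bits

Both distributions are equally far from uniform (|0.7-0.5| = |0.3-0.5|), so they have the same entropy.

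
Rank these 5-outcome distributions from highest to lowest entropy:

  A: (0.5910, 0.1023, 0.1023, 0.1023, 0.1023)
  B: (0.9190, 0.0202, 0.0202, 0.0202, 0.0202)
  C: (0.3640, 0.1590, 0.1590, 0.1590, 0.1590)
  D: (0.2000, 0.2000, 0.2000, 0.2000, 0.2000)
D > C > A > B

Key insight: Entropy is maximized by uniform distributions and minimized by concentrated distributions.

Entropies:
  H(A) = 1.7940 bits
  H(B) = 0.5677 bits
  H(C) = 2.2180 bits
  H(D) = 2.3219 bits

Ranking: D > C > A > B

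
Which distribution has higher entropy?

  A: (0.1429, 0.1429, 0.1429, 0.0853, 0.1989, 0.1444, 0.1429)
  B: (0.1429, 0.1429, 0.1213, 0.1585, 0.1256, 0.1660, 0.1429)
B

Both distributions are close to uniform, making this a harder comparison.

H(A) = 2.7736 bits
H(B) = 2.7995 bits

The distribution closer to uniform has higher entropy.
Answer: B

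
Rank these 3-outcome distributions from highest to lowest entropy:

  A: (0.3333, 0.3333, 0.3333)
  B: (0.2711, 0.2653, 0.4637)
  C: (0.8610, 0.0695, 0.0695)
A > B > C

Key insight: Entropy is maximized by uniform distributions and minimized by concentrated distributions.

- Uniform distributions have maximum entropy log₂(3) = 1.5850 bits
- The more "peaked" or concentrated a distribution, the lower its entropy

Entropies:
  H(A) = 1.5850 bits
  H(B) = 1.5325 bits
  H(C) = 0.7206 bits

Ranking: A > B > C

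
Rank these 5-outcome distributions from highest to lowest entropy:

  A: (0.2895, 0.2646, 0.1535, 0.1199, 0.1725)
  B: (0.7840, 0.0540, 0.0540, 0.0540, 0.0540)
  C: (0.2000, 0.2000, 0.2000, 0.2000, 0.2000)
C > A > B

Key insight: Entropy is maximized by uniform distributions and minimized by concentrated distributions.

- Uniform distributions have maximum entropy log₂(5) = 2.3219 bits
- The more "peaked" or concentrated a distribution, the lower its entropy

Entropies:
  H(A) = 2.2445 bits
  H(B) = 1.1848 bits
  H(C) = 2.3219 bits

Ranking: C > A > B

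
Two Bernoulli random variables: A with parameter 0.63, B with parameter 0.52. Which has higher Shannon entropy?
B

For binary distributions, entropy is maximized at p=0.5 and decreases as p moves toward 0 or 1.

H(A) = H(0.63) = 0.9507 bits
H(B) = H(0.52) = 0.9988 bits

Distribution B (p=0.52) is closer to uniform (p=0.5), so it has higher entropy.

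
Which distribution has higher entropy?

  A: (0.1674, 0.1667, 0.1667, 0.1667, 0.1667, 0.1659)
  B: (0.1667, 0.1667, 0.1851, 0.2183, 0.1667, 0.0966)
A

Both distributions are close to uniform, making this a harder comparison.

H(A) = 2.5850 bits
H(B) = 2.5480 bits

The distribution closer to uniform has higher entropy.
Answer: A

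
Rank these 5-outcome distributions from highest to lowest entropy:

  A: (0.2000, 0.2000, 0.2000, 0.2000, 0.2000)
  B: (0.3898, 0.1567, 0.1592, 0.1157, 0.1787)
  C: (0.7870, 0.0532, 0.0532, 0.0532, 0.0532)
A > B > C

Key insight: Entropy is maximized by uniform distributions and minimized by concentrated distributions.

- Uniform distributions have maximum entropy log₂(5) = 2.3219 bits
- The more "peaked" or concentrated a distribution, the lower its entropy

Entropies:
  H(A) = 2.3219 bits
  H(B) = 2.1747 bits
  H(C) = 1.1732 bits

Ranking: A > B > C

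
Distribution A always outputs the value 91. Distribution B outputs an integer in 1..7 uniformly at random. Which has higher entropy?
B

A is deterministic, so H(A) = 0. B is uniform over 7 outcomes, so H(B) = log₂(7) = 2.807 bits. Any distribution with genuine randomness has higher entropy than a deterministic one.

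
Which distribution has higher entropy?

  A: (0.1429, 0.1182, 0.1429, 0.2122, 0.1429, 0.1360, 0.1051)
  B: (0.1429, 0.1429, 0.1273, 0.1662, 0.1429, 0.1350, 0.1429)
B

Both distributions are close to uniform, making this a harder comparison.

H(A) = 2.7748 bits
H(B) = 2.8032 bits

The distribution closer to uniform has higher entropy.
Answer: B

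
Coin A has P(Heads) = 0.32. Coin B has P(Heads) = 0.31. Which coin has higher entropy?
A

For binary distributions, entropy is maximized at p=0.5 and decreases as p moves toward 0 or 1.

H(A) = H(0.32) = 0.9044 bits
H(B) = H(0.31) = 0.8932 bits

Distribution A (p=0.32) is closer to uniform (p=0.5), so it has higher entropy.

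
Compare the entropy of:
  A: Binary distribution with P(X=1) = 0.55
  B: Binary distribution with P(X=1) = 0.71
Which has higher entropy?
A

For binary distributions, entropy is maximized at p=0.5 and decreases as p moves toward 0 or 1.

H(A) = H(0.55) = 0.9928 bits
H(B) = H(0.71) = 0.8687 bits

Distribution A (p=0.55) is closer to uniform (p=0.5), so it has higher entropy.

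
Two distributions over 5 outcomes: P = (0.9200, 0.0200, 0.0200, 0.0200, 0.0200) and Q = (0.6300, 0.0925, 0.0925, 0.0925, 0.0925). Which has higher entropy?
Q

P is highly concentrated on one outcome (92%), making it nearly deterministic. Q spreads its mass more evenly (max 63%). The more spread-out distribution has higher entropy: H(P) ≈ 0.562 bits, H(Q) ≈ 1.691 bits.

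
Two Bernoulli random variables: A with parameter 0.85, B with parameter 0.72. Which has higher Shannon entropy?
B

For binary distributions, entropy is maximized at p=0.5 and decreases as p moves toward 0 or 1.

H(A) = H(0.85) = 0.6098 bits
H(B) = H(0.72) = 0.8555 bits

Distribution B (p=0.72) is closer to uniform (p=0.5), so it has higher entropy.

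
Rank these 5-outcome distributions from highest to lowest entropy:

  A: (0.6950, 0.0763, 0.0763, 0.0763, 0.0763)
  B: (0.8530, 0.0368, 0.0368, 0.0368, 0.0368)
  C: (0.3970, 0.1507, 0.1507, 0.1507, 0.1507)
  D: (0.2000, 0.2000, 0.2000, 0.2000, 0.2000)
D > C > A > B

Key insight: Entropy is maximized by uniform distributions and minimized by concentrated distributions.

Entropies:
  H(A) = 1.4973 bits
  H(B) = 0.8963 bits
  H(C) = 2.1752 bits
  H(D) = 2.3219 bits

Ranking: D > C > A > B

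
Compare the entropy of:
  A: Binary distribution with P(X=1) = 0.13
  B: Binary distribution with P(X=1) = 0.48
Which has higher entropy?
B

For binary distributions, entropy is maximized at p=0.5 and decreases as p moves toward 0 or 1.

H(A) = H(0.13) = 0.5574 bits
H(B) = H(0.48) = 0.9988 bits

Distribution B (p=0.48) is closer to uniform (p=0.5), so it has higher entropy.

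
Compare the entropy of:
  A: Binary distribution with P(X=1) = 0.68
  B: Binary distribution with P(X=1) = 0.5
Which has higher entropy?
B

For binary distributions, entropy is maximized at p=0.5 and decreases as p moves toward 0 or 1.

H(A) = H(0.68) = 0.9044 bits
H(B) = H(0.5) = 1.0000 bits

Distribution B (p=0.5) is closer to uniform (p=0.5), so it has higher entropy.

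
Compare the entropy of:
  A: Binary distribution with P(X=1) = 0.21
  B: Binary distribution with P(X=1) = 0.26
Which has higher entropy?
B

For binary distributions, entropy is maximized at p=0.5 and decreases as p moves toward 0 or 1.

H(A) = H(0.21) = 0.7415 bits
H(B) = H(0.26) = 0.8267 bits

Distribution B (p=0.26) is closer to uniform (p=0.5), so it has higher entropy.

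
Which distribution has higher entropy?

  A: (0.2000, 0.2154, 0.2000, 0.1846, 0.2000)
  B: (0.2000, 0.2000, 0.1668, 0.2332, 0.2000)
A

Both distributions are close to uniform, making this a harder comparison.

H(A) = 2.3202 bits
H(B) = 2.3139 bits

The distribution closer to uniform has higher entropy.
Answer: A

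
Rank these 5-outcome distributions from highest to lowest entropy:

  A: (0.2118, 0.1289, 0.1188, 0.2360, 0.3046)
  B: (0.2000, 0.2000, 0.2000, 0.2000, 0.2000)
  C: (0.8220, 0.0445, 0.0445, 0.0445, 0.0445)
B > A > C

Key insight: Entropy is maximized by uniform distributions and minimized by concentrated distributions.

- Uniform distributions have maximum entropy log₂(5) = 2.3219 bits
- The more "peaked" or concentrated a distribution, the lower its entropy

Entropies:
  H(A) = 2.2343 bits
  H(B) = 2.3219 bits
  H(C) = 1.0317 bits

Ranking: B > A > C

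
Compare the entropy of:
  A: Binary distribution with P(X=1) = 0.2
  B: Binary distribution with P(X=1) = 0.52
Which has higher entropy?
B

For binary distributions, entropy is maximized at p=0.5 and decreases as p moves toward 0 or 1.

H(A) = H(0.2) = 0.7219 bits
H(B) = H(0.52) = 0.9988 bits

Distribution B (p=0.52) is closer to uniform (p=0.5), so it has higher entropy.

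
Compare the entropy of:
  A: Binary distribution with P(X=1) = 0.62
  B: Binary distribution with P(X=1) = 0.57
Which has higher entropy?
B

For binary distributions, entropy is maximized at p=0.5 and decreases as p moves toward 0 or 1.

H(A) = H(0.62) = 0.9580 bits
H(B) = H(0.57) = 0.9858 bits

Distribution B (p=0.57) is closer to uniform (p=0.5), so it has higher entropy.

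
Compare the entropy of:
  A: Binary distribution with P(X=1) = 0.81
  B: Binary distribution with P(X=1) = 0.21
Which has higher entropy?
B

For binary distributions, entropy is maximized at p=0.5 and decreases as p moves toward 0 or 1.

H(A) = H(0.81) = 0.7015 bits
H(B) = H(0.21) = 0.7415 bits

Distribution B (p=0.21) is closer to uniform (p=0.5), so it has higher entropy.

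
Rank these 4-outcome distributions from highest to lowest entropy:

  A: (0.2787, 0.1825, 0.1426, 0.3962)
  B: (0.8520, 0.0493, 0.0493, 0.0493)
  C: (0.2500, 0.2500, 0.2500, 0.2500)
C > A > B

Key insight: Entropy is maximized by uniform distributions and minimized by concentrated distributions.

- Uniform distributions have maximum entropy log₂(4) = 2.0000 bits
- The more "peaked" or concentrated a distribution, the lower its entropy

Entropies:
  H(A) = 1.8915 bits
  H(B) = 0.8394 bits
  H(C) = 2.0000 bits

Ranking: C > A > B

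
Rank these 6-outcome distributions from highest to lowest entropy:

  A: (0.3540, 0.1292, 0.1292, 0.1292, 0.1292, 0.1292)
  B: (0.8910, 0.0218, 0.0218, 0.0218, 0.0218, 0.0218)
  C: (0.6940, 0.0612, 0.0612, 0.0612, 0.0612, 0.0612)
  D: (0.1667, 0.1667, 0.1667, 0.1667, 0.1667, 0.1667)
D > A > C > B

Key insight: Entropy is maximized by uniform distributions and minimized by concentrated distributions.

Entropies:
  H(A) = 2.4376 bits
  H(B) = 0.7500 bits
  H(C) = 1.5990 bits
  H(D) = 2.5850 bits

Ranking: D > A > C > B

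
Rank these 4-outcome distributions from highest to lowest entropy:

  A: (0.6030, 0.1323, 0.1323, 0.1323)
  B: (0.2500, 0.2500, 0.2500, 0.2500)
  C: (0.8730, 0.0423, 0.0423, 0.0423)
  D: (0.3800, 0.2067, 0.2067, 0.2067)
B > D > A > C

Key insight: Entropy is maximized by uniform distributions and minimized by concentrated distributions.

Entropies:
  H(A) = 1.5984 bits
  H(B) = 2.0000 bits
  H(C) = 0.7504 bits
  H(D) = 1.9407 bits

Ranking: B > D > A > C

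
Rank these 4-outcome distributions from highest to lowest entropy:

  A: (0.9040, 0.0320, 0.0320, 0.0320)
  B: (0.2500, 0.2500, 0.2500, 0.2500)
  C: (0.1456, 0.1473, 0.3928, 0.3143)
B > C > A

Key insight: Entropy is maximized by uniform distributions and minimized by concentrated distributions.

- Uniform distributions have maximum entropy log₂(4) = 2.0000 bits
- The more "peaked" or concentrated a distribution, the lower its entropy

Entropies:
  H(A) = 0.6083 bits
  H(B) = 2.0000 bits
  H(C) = 1.8661 bits

Ranking: B > C > A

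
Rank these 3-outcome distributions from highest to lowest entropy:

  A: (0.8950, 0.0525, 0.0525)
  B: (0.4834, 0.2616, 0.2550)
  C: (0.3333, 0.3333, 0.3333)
C > B > A

Key insight: Entropy is maximized by uniform distributions and minimized by concentrated distributions.

- Uniform distributions have maximum entropy log₂(3) = 1.5850 bits
- The more "peaked" or concentrated a distribution, the lower its entropy

Entropies:
  H(A) = 0.5896 bits
  H(B) = 1.5157 bits
  H(C) = 1.5850 bits

Ranking: C > B > A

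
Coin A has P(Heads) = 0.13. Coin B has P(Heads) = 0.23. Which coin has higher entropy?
B

For binary distributions, entropy is maximized at p=0.5 and decreases as p moves toward 0 or 1.

H(A) = H(0.13) = 0.5574 bits
H(B) = H(0.23) = 0.7780 bits

Distribution B (p=0.23) is closer to uniform (p=0.5), so it has higher entropy.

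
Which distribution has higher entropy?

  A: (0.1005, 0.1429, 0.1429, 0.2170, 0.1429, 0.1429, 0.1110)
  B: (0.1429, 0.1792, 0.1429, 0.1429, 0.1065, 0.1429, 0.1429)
B

Both distributions are close to uniform, making this a harder comparison.

H(A) = 2.7678 bits
H(B) = 2.7938 bits

The distribution closer to uniform has higher entropy.
Answer: B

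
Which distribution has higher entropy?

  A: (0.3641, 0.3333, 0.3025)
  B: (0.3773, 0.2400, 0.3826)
A

Both distributions are close to uniform, making this a harder comparison.

H(A) = 1.5808 bits
H(B) = 1.5550 bits

The distribution closer to uniform has higher entropy.
Answer: A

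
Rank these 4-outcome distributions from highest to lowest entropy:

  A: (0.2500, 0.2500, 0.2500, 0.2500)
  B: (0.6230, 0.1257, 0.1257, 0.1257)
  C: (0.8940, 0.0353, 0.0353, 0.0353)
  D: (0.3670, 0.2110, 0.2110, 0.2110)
A > D > B > C

Key insight: Entropy is maximized by uniform distributions and minimized by concentrated distributions.

Entropies:
  H(A) = 2.0000 bits
  H(B) = 1.5534 bits
  H(C) = 0.6557 bits
  H(D) = 1.9516 bits

Ranking: A > D > B > C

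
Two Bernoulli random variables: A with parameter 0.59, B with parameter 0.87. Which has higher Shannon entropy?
A

For binary distributions, entropy is maximized at p=0.5 and decreases as p moves toward 0 or 1.

H(A) = H(0.59) = 0.9765 bits
H(B) = H(0.87) = 0.5574 bits

Distribution A (p=0.59) is closer to uniform (p=0.5), so it has higher entropy.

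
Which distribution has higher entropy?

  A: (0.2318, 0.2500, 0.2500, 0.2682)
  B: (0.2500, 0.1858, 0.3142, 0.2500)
A

Both distributions are close to uniform, making this a harder comparison.

H(A) = 1.9981 bits
H(B) = 1.9760 bits

The distribution closer to uniform has higher entropy.
Answer: A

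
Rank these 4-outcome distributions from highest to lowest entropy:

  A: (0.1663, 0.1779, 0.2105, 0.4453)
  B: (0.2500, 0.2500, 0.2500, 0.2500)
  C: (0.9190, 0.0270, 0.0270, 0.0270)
B > A > C

Key insight: Entropy is maximized by uniform distributions and minimized by concentrated distributions.

- Uniform distributions have maximum entropy log₂(4) = 2.0000 bits
- The more "peaked" or concentrated a distribution, the lower its entropy

Entropies:
  H(A) = 1.8665 bits
  H(B) = 2.0000 bits
  H(C) = 0.5341 bits

Ranking: B > A > C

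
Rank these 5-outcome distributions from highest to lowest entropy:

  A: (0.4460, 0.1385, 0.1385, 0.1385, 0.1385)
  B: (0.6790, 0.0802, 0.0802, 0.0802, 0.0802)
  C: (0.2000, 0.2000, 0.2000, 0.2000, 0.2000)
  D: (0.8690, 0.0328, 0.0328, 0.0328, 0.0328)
C > A > B > D

Key insight: Entropy is maximized by uniform distributions and minimized by concentrated distributions.

Entropies:
  H(A) = 2.0996 bits
  H(B) = 1.5475 bits
  H(C) = 2.3219 bits
  H(D) = 0.8222 bits

Ranking: C > A > B > D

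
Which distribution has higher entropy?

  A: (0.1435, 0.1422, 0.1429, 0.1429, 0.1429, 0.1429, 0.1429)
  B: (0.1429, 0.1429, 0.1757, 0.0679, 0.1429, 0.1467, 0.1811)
A

Both distributions are close to uniform, making this a harder comparison.

H(A) = 2.8074 bits
H(B) = 2.7602 bits

The distribution closer to uniform has higher entropy.
Answer: A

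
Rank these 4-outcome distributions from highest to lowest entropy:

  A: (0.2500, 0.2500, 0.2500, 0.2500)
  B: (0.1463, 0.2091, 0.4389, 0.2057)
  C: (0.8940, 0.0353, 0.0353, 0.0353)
A > B > C

Key insight: Entropy is maximized by uniform distributions and minimized by concentrated distributions.

- Uniform distributions have maximum entropy log₂(4) = 2.0000 bits
- The more "peaked" or concentrated a distribution, the lower its entropy

Entropies:
  H(A) = 2.0000 bits
  H(B) = 1.8685 bits
  H(C) = 0.6557 bits

Ranking: A > B > C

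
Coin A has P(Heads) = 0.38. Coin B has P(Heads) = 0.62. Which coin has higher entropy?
Equal

For binary distributions, entropy is maximized at p=0.5 and decreases as p moves toward 0 or 1.

H(A) = H(0.38) = 0.9580 bits
H(B) = H(0.62) = 0.9580 bits

Both distributions are equally far from uniform (|0.38-0.5| = |0.62-0.5|), so they have the same entropy.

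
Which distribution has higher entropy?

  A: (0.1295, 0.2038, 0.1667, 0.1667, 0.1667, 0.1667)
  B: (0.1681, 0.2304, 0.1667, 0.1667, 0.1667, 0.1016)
A

Both distributions are close to uniform, making this a harder comparison.

H(A) = 2.5729 bits
H(B) = 2.5479 bits

The distribution closer to uniform has higher entropy.
Answer: A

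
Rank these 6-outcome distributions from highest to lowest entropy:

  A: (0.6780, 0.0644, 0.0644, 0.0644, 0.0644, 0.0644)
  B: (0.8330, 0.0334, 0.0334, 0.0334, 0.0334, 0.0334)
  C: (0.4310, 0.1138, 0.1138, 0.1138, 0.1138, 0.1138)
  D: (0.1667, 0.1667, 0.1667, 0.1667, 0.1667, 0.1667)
D > C > A > B

Key insight: Entropy is maximized by uniform distributions and minimized by concentrated distributions.

Entropies:
  H(A) = 1.6542 bits
  H(B) = 1.0386 bits
  H(C) = 2.3074 bits
  H(D) = 2.5850 bits

Ranking: D > C > A > B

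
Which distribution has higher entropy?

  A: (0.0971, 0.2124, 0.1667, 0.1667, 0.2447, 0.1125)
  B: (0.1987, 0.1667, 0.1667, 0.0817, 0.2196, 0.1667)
B

Both distributions are close to uniform, making this a harder comparison.

H(A) = 2.5147 bits
H(B) = 2.5312 bits

The distribution closer to uniform has higher entropy.
Answer: B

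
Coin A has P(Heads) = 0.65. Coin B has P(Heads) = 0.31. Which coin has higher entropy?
A

For binary distributions, entropy is maximized at p=0.5 and decreases as p moves toward 0 or 1.

H(A) = H(0.65) = 0.9341 bits
H(B) = H(0.31) = 0.8932 bits

Distribution A (p=0.65) is closer to uniform (p=0.5), so it has higher entropy.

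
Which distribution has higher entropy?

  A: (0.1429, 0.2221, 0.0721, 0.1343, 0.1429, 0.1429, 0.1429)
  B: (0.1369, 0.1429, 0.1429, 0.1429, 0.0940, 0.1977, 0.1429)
B

Both distributions are close to uniform, making this a harder comparison.

H(A) = 2.7489 bits
H(B) = 2.7799 bits

The distribution closer to uniform has higher entropy.
Answer: B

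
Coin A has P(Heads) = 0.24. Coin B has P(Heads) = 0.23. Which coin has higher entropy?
A

For binary distributions, entropy is maximized at p=0.5 and decreases as p moves toward 0 or 1.

H(A) = H(0.24) = 0.7950 bits
H(B) = H(0.23) = 0.7780 bits

Distribution A (p=0.24) is closer to uniform (p=0.5), so it has higher entropy.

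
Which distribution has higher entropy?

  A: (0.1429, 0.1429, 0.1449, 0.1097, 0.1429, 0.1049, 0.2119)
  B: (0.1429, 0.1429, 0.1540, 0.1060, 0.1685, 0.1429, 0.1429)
B

Both distributions are close to uniform, making this a harder comparison.

H(A) = 2.7724 bits
H(B) = 2.7961 bits

The distribution closer to uniform has higher entropy.
Answer: B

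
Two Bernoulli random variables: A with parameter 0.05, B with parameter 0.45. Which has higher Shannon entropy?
B

For binary distributions, entropy is maximized at p=0.5 and decreases as p moves toward 0 or 1.

H(A) = H(0.05) = 0.2864 bits
H(B) = H(0.45) = 0.9928 bits

Distribution B (p=0.45) is closer to uniform (p=0.5), so it has higher entropy.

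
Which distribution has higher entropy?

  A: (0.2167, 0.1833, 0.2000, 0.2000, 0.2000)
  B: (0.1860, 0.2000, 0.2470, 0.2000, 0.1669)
A

Both distributions are close to uniform, making this a harder comparison.

H(A) = 2.3199 bits
H(B) = 2.3096 bits

The distribution closer to uniform has higher entropy.
Answer: A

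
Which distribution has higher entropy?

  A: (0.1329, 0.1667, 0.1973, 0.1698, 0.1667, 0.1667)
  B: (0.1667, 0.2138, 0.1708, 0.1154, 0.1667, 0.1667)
A

Both distributions are close to uniform, making this a harder comparison.

H(A) = 2.5758 bits
H(B) = 2.5633 bits

The distribution closer to uniform has higher entropy.
Answer: A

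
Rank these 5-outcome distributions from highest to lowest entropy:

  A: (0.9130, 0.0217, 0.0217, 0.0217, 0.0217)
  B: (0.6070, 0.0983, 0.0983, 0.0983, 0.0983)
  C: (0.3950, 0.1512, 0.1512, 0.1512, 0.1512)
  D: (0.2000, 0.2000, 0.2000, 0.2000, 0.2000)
D > C > B > A

Key insight: Entropy is maximized by uniform distributions and minimized by concentrated distributions.

Entropies:
  H(A) = 0.6004 bits
  H(B) = 1.7527 bits
  H(C) = 2.1780 bits
  H(D) = 2.3219 bits

Ranking: D > C > B > A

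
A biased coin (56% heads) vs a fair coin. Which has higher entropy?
Fair coin

The fair coin is uniform (p=0.5), maximizing binary entropy at 1 bit. The biased coin has H(0.56) ≈ 0.990 bits — its outcome is more predictable, so its entropy is lower.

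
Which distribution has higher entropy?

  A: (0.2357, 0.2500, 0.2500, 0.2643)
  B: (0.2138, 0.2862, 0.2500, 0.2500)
A

Both distributions are close to uniform, making this a harder comparison.

H(A) = 1.9988 bits
H(B) = 1.9924 bits

The distribution closer to uniform has higher entropy.
Answer: A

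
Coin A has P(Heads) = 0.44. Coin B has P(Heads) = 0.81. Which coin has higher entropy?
A

For binary distributions, entropy is maximized at p=0.5 and decreases as p moves toward 0 or 1.

H(A) = H(0.44) = 0.9896 bits
H(B) = H(0.81) = 0.7015 bits

Distribution A (p=0.44) is closer to uniform (p=0.5), so it has higher entropy.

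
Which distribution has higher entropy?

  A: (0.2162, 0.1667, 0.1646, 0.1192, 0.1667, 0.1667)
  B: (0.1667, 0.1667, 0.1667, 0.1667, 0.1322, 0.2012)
B

Both distributions are close to uniform, making this a harder comparison.

H(A) = 2.5644 bits
H(B) = 2.5746 bits

The distribution closer to uniform has higher entropy.
Answer: B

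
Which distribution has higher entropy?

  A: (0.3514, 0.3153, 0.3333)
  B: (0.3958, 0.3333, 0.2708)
A

Both distributions are close to uniform, making this a harder comparison.

H(A) = 1.5835 bits
H(B) = 1.5680 bits

The distribution closer to uniform has higher entropy.
Answer: A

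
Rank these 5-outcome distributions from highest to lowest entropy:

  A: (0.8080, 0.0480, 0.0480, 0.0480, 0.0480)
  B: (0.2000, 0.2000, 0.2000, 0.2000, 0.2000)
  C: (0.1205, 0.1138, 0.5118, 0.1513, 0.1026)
B > C > A

Key insight: Entropy is maximized by uniform distributions and minimized by concentrated distributions.

- Uniform distributions have maximum entropy log₂(5) = 2.3219 bits
- The more "peaked" or concentrated a distribution, the lower its entropy

Entropies:
  H(A) = 1.0896 bits
  H(B) = 2.3219 bits
  H(C) = 1.9685 bits

Ranking: B > C > A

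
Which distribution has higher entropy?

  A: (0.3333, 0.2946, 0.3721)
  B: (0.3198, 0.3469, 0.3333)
B

Both distributions are close to uniform, making this a harder comparison.

H(A) = 1.5785 bits
H(B) = 1.5842 bits

The distribution closer to uniform has higher entropy.
Answer: B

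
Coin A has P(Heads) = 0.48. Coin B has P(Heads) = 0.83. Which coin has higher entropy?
A

For binary distributions, entropy is maximized at p=0.5 and decreases as p moves toward 0 or 1.

H(A) = H(0.48) = 0.9988 bits
H(B) = H(0.83) = 0.6577 bits

Distribution A (p=0.48) is closer to uniform (p=0.5), so it has higher entropy.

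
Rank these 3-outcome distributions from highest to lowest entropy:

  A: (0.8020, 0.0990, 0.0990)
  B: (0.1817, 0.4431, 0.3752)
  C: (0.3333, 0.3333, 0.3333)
C > B > A

Key insight: Entropy is maximized by uniform distributions and minimized by concentrated distributions.

- Uniform distributions have maximum entropy log₂(3) = 1.5850 bits
- The more "peaked" or concentrated a distribution, the lower its entropy

Entropies:
  H(A) = 0.9159 bits
  H(B) = 1.4980 bits
  H(C) = 1.5850 bits

Ranking: C > B > A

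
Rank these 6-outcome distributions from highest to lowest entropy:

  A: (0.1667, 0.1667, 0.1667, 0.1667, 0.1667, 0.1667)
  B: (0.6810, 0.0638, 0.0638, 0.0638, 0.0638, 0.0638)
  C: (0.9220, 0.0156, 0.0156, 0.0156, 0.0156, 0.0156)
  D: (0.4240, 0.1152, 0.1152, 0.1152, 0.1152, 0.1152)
A > D > B > C

Key insight: Entropy is maximized by uniform distributions and minimized by concentrated distributions.

Entropies:
  H(A) = 2.5850 bits
  H(B) = 1.6440 bits
  H(C) = 0.5762 bits
  H(D) = 2.3207 bits

Ranking: A > D > B > C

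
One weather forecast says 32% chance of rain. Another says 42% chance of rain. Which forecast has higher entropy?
42% forecast

Treat each forecast as a Bernoulli distribution. Binary entropy is maximized at p=0.5 and falls off symmetrically toward 0 or 1. The 42% forecast is closer to 50%, so it is more uncertain. H(32%) ≈ 0.904 bits, H(42%) ≈ 0.981 bits.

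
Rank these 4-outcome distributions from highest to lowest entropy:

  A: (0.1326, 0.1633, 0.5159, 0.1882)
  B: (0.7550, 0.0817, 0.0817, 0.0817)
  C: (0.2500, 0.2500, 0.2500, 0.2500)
C > A > B

Key insight: Entropy is maximized by uniform distributions and minimized by concentrated distributions.

- Uniform distributions have maximum entropy log₂(4) = 2.0000 bits
- The more "peaked" or concentrated a distribution, the lower its entropy

Entropies:
  H(A) = 1.7596 bits
  H(B) = 1.1916 bits
  H(C) = 2.0000 bits

Ranking: C > A > B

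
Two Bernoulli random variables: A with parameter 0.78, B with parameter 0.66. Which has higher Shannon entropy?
B

For binary distributions, entropy is maximized at p=0.5 and decreases as p moves toward 0 or 1.

H(A) = H(0.78) = 0.7602 bits
H(B) = H(0.66) = 0.9248 bits

Distribution B (p=0.66) is closer to uniform (p=0.5), so it has higher entropy.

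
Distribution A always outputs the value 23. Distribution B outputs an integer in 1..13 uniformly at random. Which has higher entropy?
B

A is deterministic, so H(A) = 0. B is uniform over 13 outcomes, so H(B) = log₂(13) = 3.700 bits. Any distribution with genuine randomness has higher entropy than a deterministic one.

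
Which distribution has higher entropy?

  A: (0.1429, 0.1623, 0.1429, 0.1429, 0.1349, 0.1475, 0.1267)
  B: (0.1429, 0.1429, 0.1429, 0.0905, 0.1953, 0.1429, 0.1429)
A

Both distributions are close to uniform, making this a harder comparison.

H(A) = 2.8037 bits
H(B) = 2.7790 bits

The distribution closer to uniform has higher entropy.
Answer: A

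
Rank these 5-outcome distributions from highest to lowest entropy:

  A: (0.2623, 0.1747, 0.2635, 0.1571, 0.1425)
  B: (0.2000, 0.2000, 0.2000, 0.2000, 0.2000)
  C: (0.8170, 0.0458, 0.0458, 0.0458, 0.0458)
B > A > C

Key insight: Entropy is maximized by uniform distributions and minimized by concentrated distributions.

- Uniform distributions have maximum entropy log₂(5) = 2.3219 bits
- The more "peaked" or concentrated a distribution, the lower its entropy

Entropies:
  H(A) = 2.2731 bits
  H(B) = 2.3219 bits
  H(C) = 1.0526 bits

Ranking: B > A > C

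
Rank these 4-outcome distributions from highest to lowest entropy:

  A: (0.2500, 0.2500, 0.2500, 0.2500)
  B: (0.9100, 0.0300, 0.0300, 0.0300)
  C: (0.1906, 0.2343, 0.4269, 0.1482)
A > C > B

Key insight: Entropy is maximized by uniform distributions and minimized by concentrated distributions.

- Uniform distributions have maximum entropy log₂(4) = 2.0000 bits
- The more "peaked" or concentrated a distribution, the lower its entropy

Entropies:
  H(A) = 2.0000 bits
  H(B) = 0.5791 bits
  H(C) = 1.8788 bits

Ranking: A > C > B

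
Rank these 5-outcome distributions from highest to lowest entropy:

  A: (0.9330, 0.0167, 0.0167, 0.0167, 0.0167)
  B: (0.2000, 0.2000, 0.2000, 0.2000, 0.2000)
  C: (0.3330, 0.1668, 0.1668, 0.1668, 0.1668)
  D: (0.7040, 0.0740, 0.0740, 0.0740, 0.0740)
B > C > D > A

Key insight: Entropy is maximized by uniform distributions and minimized by concentrated distributions.

Entropies:
  H(A) = 0.4886 bits
  H(B) = 2.3219 bits
  H(C) = 2.2520 bits
  H(D) = 1.4683 bits

Ranking: B > C > D > A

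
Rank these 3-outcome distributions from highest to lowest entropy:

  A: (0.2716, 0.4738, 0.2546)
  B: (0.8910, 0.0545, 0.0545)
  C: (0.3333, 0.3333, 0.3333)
C > A > B

Key insight: Entropy is maximized by uniform distributions and minimized by concentrated distributions.

- Uniform distributions have maximum entropy log₂(3) = 1.5850 bits
- The more "peaked" or concentrated a distribution, the lower its entropy

Entropies:
  H(A) = 1.5238 bits
  H(B) = 0.6059 bits
  H(C) = 1.5850 bits

Ranking: C > A > B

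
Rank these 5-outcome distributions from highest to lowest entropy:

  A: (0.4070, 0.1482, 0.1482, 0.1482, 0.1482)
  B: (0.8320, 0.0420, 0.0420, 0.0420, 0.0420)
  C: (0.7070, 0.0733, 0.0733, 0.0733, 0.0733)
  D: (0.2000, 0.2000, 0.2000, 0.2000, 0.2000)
D > A > C > B

Key insight: Entropy is maximized by uniform distributions and minimized by concentrated distributions.

Entropies:
  H(A) = 2.1609 bits
  H(B) = 0.9891 bits
  H(C) = 1.4586 bits
  H(D) = 2.3219 bits

Ranking: D > A > C > B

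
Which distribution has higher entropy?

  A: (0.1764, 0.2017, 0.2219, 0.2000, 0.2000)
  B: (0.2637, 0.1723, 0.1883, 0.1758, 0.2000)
A

Both distributions are close to uniform, making this a harder comparison.

H(A) = 2.3181 bits
H(B) = 2.3030 bits

The distribution closer to uniform has higher entropy.
Answer: A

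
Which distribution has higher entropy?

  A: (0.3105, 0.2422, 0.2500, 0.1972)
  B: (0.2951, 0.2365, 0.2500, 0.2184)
B

Both distributions are close to uniform, making this a harder comparison.

H(A) = 1.9813 bits
H(B) = 1.9909 bits

The distribution closer to uniform has higher entropy.
Answer: B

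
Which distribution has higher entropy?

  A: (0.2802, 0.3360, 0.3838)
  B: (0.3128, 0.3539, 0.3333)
B

Both distributions are close to uniform, making this a harder comparison.

H(A) = 1.5732 bits
H(B) = 1.5831 bits

The distribution closer to uniform has higher entropy.
Answer: B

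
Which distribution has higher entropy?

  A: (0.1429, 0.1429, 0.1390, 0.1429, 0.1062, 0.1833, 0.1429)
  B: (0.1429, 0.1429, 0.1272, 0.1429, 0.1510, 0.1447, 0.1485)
B

Both distributions are close to uniform, making this a harder comparison.

H(A) = 2.7922 bits
H(B) = 2.8056 bits

The distribution closer to uniform has higher entropy.
Answer: B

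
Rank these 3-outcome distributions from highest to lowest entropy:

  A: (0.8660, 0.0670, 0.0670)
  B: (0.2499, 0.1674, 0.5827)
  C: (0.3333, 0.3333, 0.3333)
C > B > A

Key insight: Entropy is maximized by uniform distributions and minimized by concentrated distributions.

- Uniform distributions have maximum entropy log₂(3) = 1.5850 bits
- The more "peaked" or concentrated a distribution, the lower its entropy

Entropies:
  H(A) = 0.7023 bits
  H(B) = 1.3857 bits
  H(C) = 1.5850 bits

Ranking: C > B > A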